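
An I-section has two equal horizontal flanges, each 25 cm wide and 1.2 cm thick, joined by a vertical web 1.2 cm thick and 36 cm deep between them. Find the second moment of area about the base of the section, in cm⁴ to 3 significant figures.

I_base ≈ 6.35 × 10⁴ cm⁴

Break the section into simple shapes (no overlaps), measuring from the bottom-left corner of the bounding box.
Bottom flange: 25 × 1.2, A = 30 cm², y = 0.6 cm, Ī = 3.6 cm⁴.
Web: 1.2 × 36, A = 43.2 cm², y = 19.2 cm, Ī = 4665.6 cm⁴.
Top flange: 25 × 1.2, A = 30 cm², y = 37.8 cm, Ī = 3.6 cm⁴.
Transfer each piece to a horizontal axis along the bottom face using Ī + A·d² with d = y − 0:
  bottom flange: d = 0.6 cm → contributes +14.4 cm⁴
  web: d = 19.2 cm → contributes +20 591 cm⁴
  top flange: d = 37.8 cm → contributes +42 869 cm⁴
Total I = 63 474 cm⁴.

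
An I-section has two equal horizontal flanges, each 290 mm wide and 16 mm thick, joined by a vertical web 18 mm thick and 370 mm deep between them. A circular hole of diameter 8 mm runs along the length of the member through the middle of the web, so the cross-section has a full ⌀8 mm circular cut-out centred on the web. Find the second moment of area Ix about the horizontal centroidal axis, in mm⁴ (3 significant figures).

Ix ≈ 4.22 × 10⁸ mm⁴

Split into non-overlapping primitives; take the origin at the lower-left of the bounding box.
Bottom flange: 290 × 16, A = 4 640 mm², y = 8 mm, Ī = 98 987 mm⁴.
Web: 18 × 370, A = 6 660 mm², y = 201 mm, Ī = 75 979 500 mm⁴.
Top flange: 290 × 16, A = 4 640 mm², y = 394 mm, Ī = 98 987 mm⁴.
Hole (subtracted): ⌀8, A = 50.265 mm², y = 201 mm, Ī = 201.06 mm⁴.
By symmetry the centroid is at mid-height, ȳ = 201 mm.
Transfer each piece to the horizontal centroidal axis using Ī + A·d² with d = y − 201:
  bottom flange: d = -193 mm → contributes +172 934 347 mm⁴
  web: d = 0 mm → contributes +75 979 500 mm⁴
  top flange: d = 193 mm → contributes +172 934 347 mm⁴
  hole: d = 0 mm → contributes −201.06 mm⁴
Total I = 421 847 992 mm⁴.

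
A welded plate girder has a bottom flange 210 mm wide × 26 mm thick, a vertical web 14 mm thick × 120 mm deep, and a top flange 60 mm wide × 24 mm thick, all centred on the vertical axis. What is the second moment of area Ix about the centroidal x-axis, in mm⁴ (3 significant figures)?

Split into non-overlapping primitives; take the origin at the lower-left of the bounding box.
Bottom plate: 210 × 26, A = 5 460 mm², y = 13 mm, Ī = 307 580 mm⁴.
Web plate: 14 × 120, A = 1 680 mm², y = 86 mm, Ī = 2 016 000 mm⁴.
Top plate: 60 × 24, A = 1 440 mm², y = 158 mm, Ī = 69 120 mm⁴.
Centroid: ȳ = ΣA·y / ΣA = 51.629 mm.
Transfer each piece to the centroidal x-axis using Ī + A·d² with d = y − 51.629:
  bottom plate: d = -38.629 mm → contributes +8 455 146 mm⁴
  web plate: d = 34.371 mm → contributes +4 000 651 mm⁴
  top plate: d = 106.37 mm → contributes +16 362 304 mm⁴
Total I = 28 818 101 mm⁴.

Ix ≈ 2.88 × 10⁷ mm⁴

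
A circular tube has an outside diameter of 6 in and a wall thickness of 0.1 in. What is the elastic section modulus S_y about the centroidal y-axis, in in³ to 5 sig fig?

S_y ≈ 2.6892 in³

Break the section into simple shapes (no overlaps), measuring from the bottom-left corner of the bounding box.
Outer circle: ⌀6, A = 28.27433 in², x = 3 in, Ī = 63.61725 in⁴.
Bore (subtracted): ⌀5.8, A = 26.42079 in², x = 3 in, Ī = 55.54972 in⁴.
By symmetry the centroid is at mid-width, x̄ = 3 in.
All pieces are centred on the centroidal y-axis, so I = ΣĪ (holes subtracted) = 8.067531 in⁴.
Extreme fibre distance c = 3 in; S = I/c = 2.689177 in³.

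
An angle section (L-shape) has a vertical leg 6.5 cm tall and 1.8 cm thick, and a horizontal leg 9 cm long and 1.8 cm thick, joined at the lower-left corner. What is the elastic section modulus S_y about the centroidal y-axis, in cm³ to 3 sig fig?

Split into non-overlapping primitives; take the origin at the lower-left of the bounding box.
Vertical leg: 1.8 × 6.5, A = 11.7 cm², x = 0.9 cm, Ī = 3.159 cm⁴.
Horizontal leg (remainder): 7.2 × 1.8, A = 12.96 cm², x = 5.4 cm, Ī = 55.987 cm⁴.
Centroid: x̄ = ΣA·x / ΣA = 3.265 cm.
Transfer each piece to the centroidal y-axis using Ī + A·d² with d = x − 3.265:
  vertical leg: d = -2.365 cm → contributes +68.598 cm⁴
  horizontal leg (remainder): d = 2.135 cm → contributes +115.06 cm⁴
Total I = 183.66 cm⁴.
Extreme fibre distance c = 5.735 cm; S = I/c = 32.024 cm³.

S_y ≈ 32.0 cm³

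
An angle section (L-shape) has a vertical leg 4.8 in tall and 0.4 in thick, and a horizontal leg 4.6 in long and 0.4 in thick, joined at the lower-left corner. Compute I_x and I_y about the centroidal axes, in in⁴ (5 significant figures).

I_x ≈ 8.0454 in⁴, I_y ≈ 7.2350 in⁴

Decompose the section into non-overlapping parts with the origin at the bottom-left of its bounding rectangle.
Vertical leg: 0.4 × 4.8, A = 1.92 in², y = 2.4 in, Ī = 3.6864 in⁴.
Horizontal leg (remainder): 4.2 × 0.4, A = 1.68 in², y = 0.2 in, Ī = 0.0224 in⁴.
Centroid: ȳ = ΣA·y / ΣA = 1.373333 in.
Transfer each piece to the centroidal x-axis using Ī + A·d² with d = y − 1.373333:
  vertical leg: d = 1.026667 in → contributes +5.710165 in⁴
  horizontal leg (remainder): d = -1.173333 in → contributes +2.335275 in⁴
Total I = 8.04544 in⁴.
For the y-axis: x̄ = 1.273333 in.
Repeating about the centroidal y-axis gives I_y = 7.23504 in⁴.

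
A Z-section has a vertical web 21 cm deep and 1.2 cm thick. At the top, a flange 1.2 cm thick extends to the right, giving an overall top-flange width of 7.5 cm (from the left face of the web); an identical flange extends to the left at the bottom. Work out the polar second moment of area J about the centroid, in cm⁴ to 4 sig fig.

J ≈ 2675 cm⁴

Decompose the section into non-overlapping parts with the origin at the bottom-left of its bounding rectangle.
Web: 1.2 × 21, A = 25.2 cm², y = 10.5 cm, Ī = 926.1 cm⁴.
Top flange (beyond web): 6.3 × 1.2, A = 7.56 cm², y = 20.4 cm, Ī = 0.9072 cm⁴.
Bottom flange (beyond web): 6.3 × 1.2, A = 7.56 cm², y = 0.6 cm, Ī = 0.9072 cm⁴.
Centroid: ȳ = ΣA·y / ΣA = 10.5 cm.
Transfer each piece to the centroidal x-axis using Ī + A·d² with d = y − 10.5:
  web: d = 0 cm → contributes +926.1 cm⁴
  top flange (beyond web): d = 9.9 cm → contributes +741.863 cm⁴
  bottom flange (beyond web): d = -9.9 cm → contributes +741.863 cm⁴
Total I = 2409.83 cm⁴.
For the y-axis: x̄ = 6.9 cm.
Repeating about the centroidal y-axis gives I_y = 265.658 cm⁴.
Polar second moment: J = I_x + I_y = 2675.48 cm⁴.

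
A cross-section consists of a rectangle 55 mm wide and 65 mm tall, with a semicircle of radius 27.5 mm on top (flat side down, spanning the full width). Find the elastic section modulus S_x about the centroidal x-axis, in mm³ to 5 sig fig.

S_x ≈ 6.2494 × 10⁴ mm³

Treat the section as a set of non-overlapping primitives; coordinates are from the bounding-box lower-left.
Rectangular body: 55 × 65, A = 3 575 mm², y = 32.5 mm, Ī = 1 258 698 mm⁴.
Semicircular cap: semicircle r = 27.5, A = 1187.915 mm², y = 76.67136 mm, Ī = 62771.55 mm⁴.
Centroid: ȳ = ΣA·y / ΣA = 43.51674 mm.
Transfer each piece to the centroidal x-axis using Ī + A·d² with d = y − 43.51674:
  rectangular body: d = -11.01674 mm → contributes +1 692 591 mm⁴
  semicircular cap: d = 33.15462 mm → contributes +1 368 562 mm⁴
Total I = 3 061 152 mm⁴.
Extreme fibre distance c = 48.98326 mm; S = I/c = 62493.85 mm³.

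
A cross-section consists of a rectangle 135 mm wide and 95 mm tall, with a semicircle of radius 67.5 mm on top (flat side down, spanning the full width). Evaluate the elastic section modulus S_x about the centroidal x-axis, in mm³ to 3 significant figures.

S_x ≈ 4.40 × 10⁵ mm³

Decompose the section into non-overlapping parts with the origin at the bottom-left of its bounding rectangle.
Rectangular body: 135 × 95, A = 12 825 mm², y = 47.5 mm, Ī = 9 645 469 mm⁴.
Semicircular cap: semicircle r = 67.5, A = 7156.9 mm², y = 123.65 mm, Ī = 2 278 490 mm⁴.
Centroid: ȳ = ΣA·y / ΣA = 74.774 mm.
Transfer each piece to the centroidal x-axis using Ī + A·d² with d = y − 74.774:
  rectangular body: d = -27.274 mm → contributes +19 185 562 mm⁴
  semicircular cap: d = 48.874 mm → contributes +19 374 021 mm⁴
Total I = 38 559 583 mm⁴.
Extreme fibre distance c = 87.726 mm; S = I/c = 439 545 mm³.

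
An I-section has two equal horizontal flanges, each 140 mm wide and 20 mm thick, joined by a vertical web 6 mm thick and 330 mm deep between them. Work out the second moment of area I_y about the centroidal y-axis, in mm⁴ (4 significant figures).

Decompose the section into non-overlapping parts with the origin at the bottom-left of its bounding rectangle.
Bottom flange: 140 × 20, A = 2 800 mm², x = 70 mm, Ī = 4 573 333 mm⁴.
Web: 6 × 330, A = 1 980 mm², x = 70 mm, Ī = 5 940 mm⁴.
Top flange: 140 × 20, A = 2 800 mm², x = 70 mm, Ī = 4 573 333 mm⁴.
By symmetry the centroid is at mid-width, x̄ = 70 mm.
All pieces are centred on the centroidal y-axis, so I = ΣĪ = 9 152 607 mm⁴.

I_y ≈ 9.153 × 10⁶ mm⁴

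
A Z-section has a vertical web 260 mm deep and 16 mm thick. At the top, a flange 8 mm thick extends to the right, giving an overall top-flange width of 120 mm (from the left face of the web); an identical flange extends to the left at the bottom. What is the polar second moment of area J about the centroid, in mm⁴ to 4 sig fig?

Split into non-overlapping primitives; take the origin at the lower-left of the bounding box.
Web: 16 × 260, A = 4 160 mm², y = 130 mm, Ī = 23 434 667 mm⁴.
Top flange (beyond web): 104 × 8, A = 832 mm², y = 256 mm, Ī = 4437.33 mm⁴.
Bottom flange (beyond web): 104 × 8, A = 832 mm², y = 4 mm, Ī = 4437.33 mm⁴.
Centroid: ȳ = ΣA·y / ΣA = 130 mm.
Transfer each piece to the centroidal x-axis using Ī + A·d² with d = y − 130:
  web: d = 0 mm → contributes +23 434 667 mm⁴
  top flange (beyond web): d = 126 mm → contributes +13 213 269 mm⁴
  bottom flange (beyond web): d = -126 mm → contributes +13 213 269 mm⁴
Total I = 49 861 205 mm⁴.
For the y-axis: x̄ = 112 mm.
Repeating about the centroidal y-axis gives I_y = 7 578 965 mm⁴.
Polar second moment: J = I_x + I_y = 57 440 171 mm⁴.

J ≈ 5.744 × 10⁷ mm⁴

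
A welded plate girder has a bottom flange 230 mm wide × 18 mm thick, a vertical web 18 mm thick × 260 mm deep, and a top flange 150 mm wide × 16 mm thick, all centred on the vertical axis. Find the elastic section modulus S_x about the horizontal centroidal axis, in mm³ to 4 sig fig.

Decompose the section into non-overlapping parts with the origin at the bottom-left of its bounding rectangle.
Bottom plate: 230 × 18, A = 4 140 mm², y = 9 mm, Ī = 111 780 mm⁴.
Web plate: 18 × 260, A = 4 680 mm², y = 148 mm, Ī = 26 364 000 mm⁴.
Top plate: 150 × 16, A = 2 400 mm², y = 286 mm, Ī = 51 200 mm⁴.
Centroid: ȳ = ΣA·y / ΣA = 126.23 mm.
Transfer each piece to the horizontal centroidal axis using Ī + A·d² with d = y − 126.23:
  bottom plate: d = -117.23 mm → contributes +57 007 222 mm⁴
  web plate: d = 21.7701 mm → contributes +28 582 017 mm⁴
  top plate: d = 159.77 mm → contributes +61 314 728 mm⁴
Total I = 146 903 967 mm⁴.
Extreme fibre distance c = 167.77 mm; S = I/c = 875 627 mm³.

S_x ≈ 8.756 × 10⁵ mm³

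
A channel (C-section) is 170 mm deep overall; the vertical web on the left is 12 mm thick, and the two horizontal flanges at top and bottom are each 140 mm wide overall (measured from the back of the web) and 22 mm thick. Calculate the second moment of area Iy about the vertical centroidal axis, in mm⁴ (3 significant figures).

Treat the section as a set of non-overlapping primitives; coordinates are from the bounding-box lower-left.
Web: 12 × 170, A = 2 040 mm², x = 6 mm, Ī = 24 480 mm⁴.
Top flange (beyond web): 128 × 22, A = 2 816 mm², x = 76 mm, Ī = 3 844 779 mm⁴.
Bottom flange (beyond web): 128 × 22, A = 2 816 mm², x = 76 mm, Ī = 3 844 779 mm⁴.
Centroid: x̄ = ΣA·x / ΣA = 57.387 mm.
Transfer each piece to the vertical centroidal axis using Ī + A·d² with d = x − 57.387:
  web: d = -51.387 mm → contributes +5 411 323 mm⁴
  top flange (beyond web): d = 18.613 mm → contributes +4 820 379 mm⁴
  bottom flange (beyond web): d = 18.613 mm → contributes +4 820 379 mm⁴
Total I = 15 052 081 mm⁴.

Iy ≈ 1.51 × 10⁷ mm⁴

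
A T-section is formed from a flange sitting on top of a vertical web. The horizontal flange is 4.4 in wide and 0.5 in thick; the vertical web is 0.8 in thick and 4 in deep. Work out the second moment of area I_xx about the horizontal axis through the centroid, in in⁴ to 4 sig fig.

I_xx ≈ 10.91 in⁴

Break the section into simple shapes (no overlaps), measuring from the bottom-left corner of the bounding box.
Flange: 4.4 × 0.5, A = 2.2 in², y = 4.25 in, Ī = 0.0458333 in⁴.
Web: 0.8 × 4, A = 3.2 in², y = 2 in, Ī = 4.26667 in⁴.
Centroid: ȳ = ΣA·y / ΣA = 2.91667 in.
Transfer each piece to the horizontal axis through the centroid using Ī + A·d² with d = y − 2.91667:
  flange: d = 1.33333 in → contributes +3.95694 in⁴
  web: d = -0.916667 in → contributes +6.95556 in⁴
Total I = 10.9125 in⁴.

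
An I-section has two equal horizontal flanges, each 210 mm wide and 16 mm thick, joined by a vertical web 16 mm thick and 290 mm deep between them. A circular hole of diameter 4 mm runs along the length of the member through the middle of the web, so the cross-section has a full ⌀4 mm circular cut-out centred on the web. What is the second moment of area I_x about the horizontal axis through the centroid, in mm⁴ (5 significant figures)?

I_x ≈ 1.8997 × 10⁸ mm⁴

Break the section into simple shapes (no overlaps), measuring from the bottom-left corner of the bounding box.
Bottom flange: 210 × 16, A = 3 360 mm², y = 8 mm, Ī = 71 680 mm⁴.
Web: 16 × 290, A = 4 640 mm², y = 161 mm, Ī = 32 518 667 mm⁴.
Top flange: 210 × 16, A = 3 360 mm², y = 314 mm, Ī = 71 680 mm⁴.
Hole (subtracted): ⌀4, A = 12.56637 mm², y = 161 mm, Ī = 12.56637 mm⁴.
By symmetry the centroid is at mid-height, ȳ = 161 mm.
Transfer each piece to the horizontal axis through the centroid using Ī + A·d² with d = y − 161:
  bottom flange: d = -153 mm → contributes +78 725 920 mm⁴
  web: d = 0 mm → contributes +32 518 667 mm⁴
  top flange: d = 153 mm → contributes +78 725 920 mm⁴
  hole: d = 0 mm → contributes −12.56637 mm⁴
Total I = 189 970 494 mm⁴.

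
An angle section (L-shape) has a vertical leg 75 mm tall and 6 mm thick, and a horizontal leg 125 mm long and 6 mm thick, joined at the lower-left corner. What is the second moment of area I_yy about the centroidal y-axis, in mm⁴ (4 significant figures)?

Split into non-overlapping primitives; take the origin at the lower-left of the bounding box.
Vertical leg: 6 × 75, A = 450 mm², x = 3 mm, Ī = 1 350 mm⁴.
Horizontal leg (remainder): 119 × 6, A = 714 mm², x = 65.5 mm, Ī = 842 580 mm⁴.
Centroid: x̄ = ΣA·x / ΣA = 41.3376 mm.
Transfer each piece to the centroidal y-axis using Ī + A·d² with d = x − 41.3376:
  vertical leg: d = -38.3376 mm → contributes +662 748 mm⁴
  horizontal leg (remainder): d = 24.1624 mm → contributes +1 259 427 mm⁴
Total I = 1 922 175 mm⁴.

I_yy ≈ 1.922 × 10⁶ mm⁴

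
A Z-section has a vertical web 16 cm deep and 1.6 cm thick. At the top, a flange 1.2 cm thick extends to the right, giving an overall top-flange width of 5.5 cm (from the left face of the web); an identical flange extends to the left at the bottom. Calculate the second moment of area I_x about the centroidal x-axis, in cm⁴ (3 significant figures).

I_x ≈ 1060 cm⁴

Treat the section as a set of non-overlapping primitives; coordinates are from the bounding-box lower-left.
Web: 1.6 × 16, A = 25.6 cm², y = 8 cm, Ī = 546.13 cm⁴.
Top flange (beyond web): 3.9 × 1.2, A = 4.68 cm², y = 15.4 cm, Ī = 0.5616 cm⁴.
Bottom flange (beyond web): 3.9 × 1.2, A = 4.68 cm², y = 0.6 cm, Ī = 0.5616 cm⁴.
Centroid: ȳ = ΣA·y / ΣA = 8 cm.
Transfer each piece to the centroidal x-axis using Ī + A·d² with d = y − 8:
  web: d = 0 cm → contributes +546.13 cm⁴
  top flange (beyond web): d = 7.4 cm → contributes +256.84 cm⁴
  bottom flange (beyond web): d = -7.4 cm → contributes +256.84 cm⁴
Total I = 1059.8 cm⁴.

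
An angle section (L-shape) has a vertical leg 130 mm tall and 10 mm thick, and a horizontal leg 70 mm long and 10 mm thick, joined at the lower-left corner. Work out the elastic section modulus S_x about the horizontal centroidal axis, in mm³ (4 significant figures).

S_x ≈ 3.947 × 10⁴ mm³

Decompose the section into non-overlapping parts with the origin at the bottom-left of its bounding rectangle.
Vertical leg: 10 × 130, A = 1 300 mm², y = 65 mm, Ī = 1 830 833 mm⁴.
Horizontal leg (remainder): 60 × 10, A = 600 mm², y = 5 mm, Ī = 5 000 mm⁴.
Centroid: ȳ = ΣA·y / ΣA = 46.0526 mm.
Transfer each piece to the horizontal centroidal axis using Ī + A·d² with d = y − 46.0526:
  vertical leg: d = 18.9474 mm → contributes +2 297 537 mm⁴
  horizontal leg (remainder): d = -41.0526 mm → contributes +1 016 191 mm⁴
Total I = 3 313 728 mm⁴.
Extreme fibre distance c = 83.9474 mm; S = I/c = 39473.9 mm³.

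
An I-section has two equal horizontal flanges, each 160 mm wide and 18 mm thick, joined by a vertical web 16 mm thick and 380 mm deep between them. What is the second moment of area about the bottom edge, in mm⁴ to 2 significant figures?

Decompose the section into non-overlapping parts with the origin at the bottom-left of its bounding rectangle.
Bottom flange: 160 × 18, A = 2 880 mm², y = 9 mm, Ī = 77 760 mm⁴.
Web: 16 × 380, A = 6 080 mm², y = 208 mm, Ī = 73 162 667 mm⁴.
Top flange: 160 × 18, A = 2 880 mm², y = 407 mm, Ī = 77 760 mm⁴.
Transfer each piece to the base of the section using Ī + A·d² with d = y − 0:
  bottom flange: d = 9 mm → contributes +311 040 mm⁴
  web: d = 208 mm → contributes +336 207 787 mm⁴
  top flange: d = 407 mm → contributes +477 146 880 mm⁴
Total I = 813 665 707 mm⁴.

I_base ≈ 8.1 × 10⁸ mm⁴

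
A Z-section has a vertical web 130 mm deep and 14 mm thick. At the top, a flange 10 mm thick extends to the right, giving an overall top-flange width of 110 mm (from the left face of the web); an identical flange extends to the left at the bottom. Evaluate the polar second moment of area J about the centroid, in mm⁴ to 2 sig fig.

Decompose the section into non-overlapping parts with the origin at the bottom-left of its bounding rectangle.
Web: 14 × 130, A = 1 820 mm², y = 65 mm, Ī = 2 563 167 mm⁴.
Top flange (beyond web): 96 × 10, A = 960 mm², y = 125 mm, Ī = 8 000 mm⁴.
Bottom flange (beyond web): 96 × 10, A = 960 mm², y = 5 mm, Ī = 8 000 mm⁴.
Centroid: ȳ = ΣA·y / ΣA = 65 mm.
Transfer each piece to the centroidal x-axis using Ī + A·d² with d = y − 65:
  web: d = 0 mm → contributes +2 563 167 mm⁴
  top flange (beyond web): d = 60 mm → contributes +3 464 000 mm⁴
  bottom flange (beyond web): d = -60 mm → contributes +3 464 000 mm⁴
Total I = 9 491 167 mm⁴.
For the y-axis: x̄ = 103 mm.
Repeating about the centroidal y-axis gives I_y = 7 312 287 mm⁴.
Polar second moment: J = I_x + I_y = 16 803 453 mm⁴.

J ≈ 1.7 × 10⁷ mm⁴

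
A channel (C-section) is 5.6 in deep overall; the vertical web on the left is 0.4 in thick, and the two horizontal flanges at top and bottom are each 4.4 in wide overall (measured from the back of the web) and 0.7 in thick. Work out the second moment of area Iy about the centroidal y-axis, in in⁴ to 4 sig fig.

Iy ≈ 15.24 in⁴

Split into non-overlapping primitives; take the origin at the lower-left of the bounding box.
Web: 0.4 × 5.6, A = 2.24 in², x = 0.2 in, Ī = 0.0298667 in⁴.
Top flange (beyond web): 4 × 0.7, A = 2.8 in², x = 2.4 in, Ī = 3.73333 in⁴.
Bottom flange (beyond web): 4 × 0.7, A = 2.8 in², x = 2.4 in, Ī = 3.73333 in⁴.
Centroid: x̄ = ΣA·x / ΣA = 1.77143 in.
Transfer each piece to the centroidal y-axis using Ī + A·d² with d = x − 1.77143:
  web: d = -1.57143 in → contributes +5.5613 in⁴
  top flange (beyond web): d = 0.628571 in → contributes +4.83962 in⁴
  bottom flange (beyond web): d = 0.628571 in → contributes +4.83962 in⁴
Total I = 15.2405 in⁴.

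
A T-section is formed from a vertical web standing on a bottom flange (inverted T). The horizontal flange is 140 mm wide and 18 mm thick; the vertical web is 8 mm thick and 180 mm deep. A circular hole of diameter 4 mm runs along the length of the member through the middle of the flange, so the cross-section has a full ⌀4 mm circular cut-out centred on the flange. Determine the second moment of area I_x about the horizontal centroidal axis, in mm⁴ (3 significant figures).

Split into non-overlapping primitives; take the origin at the lower-left of the bounding box.
Flange: 140 × 18, A = 2 520 mm², y = 9 mm, Ī = 68 040 mm⁴.
Web: 8 × 180, A = 1 440 mm², y = 108 mm, Ī = 3 888 000 mm⁴.
Hole (subtracted): ⌀4, A = 12.566 mm², y = 9 mm, Ī = 12.566 mm⁴.
Centroid: ȳ = ΣA·y / ΣA = 45.115 mm.
Transfer each piece to the horizontal centroidal axis using Ī + A·d² with d = y − 45.115:
  flange: d = -36.115 mm → contributes +3 354 787 mm⁴
  web: d = 62.885 mm → contributes +9 582 585 mm⁴
  hole: d = -36.115 mm → contributes −16 402 mm⁴
Total I = 12 920 970 mm⁴.

I_x ≈ 1.29 × 10⁷ mm⁴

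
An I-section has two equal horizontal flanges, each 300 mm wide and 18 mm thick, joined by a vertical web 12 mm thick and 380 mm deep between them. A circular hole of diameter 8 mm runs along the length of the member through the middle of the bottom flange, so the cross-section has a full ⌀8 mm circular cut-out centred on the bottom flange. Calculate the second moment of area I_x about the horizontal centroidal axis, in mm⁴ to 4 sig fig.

Split into non-overlapping primitives; take the origin at the lower-left of the bounding box.
Bottom flange: 300 × 18, A = 5 400 mm², y = 9 mm, Ī = 145 800 mm⁴.
Web: 12 × 380, A = 4 560 mm², y = 208 mm, Ī = 54 872 000 mm⁴.
Top flange: 300 × 18, A = 5 400 mm², y = 407 mm, Ī = 145 800 mm⁴.
Hole (subtracted): ⌀8, A = 50.2655 mm², y = 9 mm, Ī = 201.062 mm⁴.
Centroid: ȳ = ΣA·y / ΣA = 208.653 mm.
Transfer each piece to the horizontal centroidal axis using Ī + A·d² with d = y − 208.653:
  bottom flange: d = -199.653 mm → contributes +215 397 715 mm⁴
  web: d = -0.653364 mm → contributes +54 873 947 mm⁴
  top flange: d = 198.347 mm → contributes +212 589 295 mm⁴
  hole: d = -199.653 mm → contributes −2 003 857 mm⁴
Total I = 480 857 100 mm⁴.

I_x ≈ 4.809 × 10⁸ mm⁴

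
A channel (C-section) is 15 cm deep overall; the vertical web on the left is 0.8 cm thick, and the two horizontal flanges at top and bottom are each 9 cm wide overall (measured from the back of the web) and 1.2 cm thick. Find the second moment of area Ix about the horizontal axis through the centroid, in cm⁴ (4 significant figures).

Split into non-overlapping primitives; take the origin at the lower-left of the bounding box.
Web: 0.8 × 15, A = 12 cm², y = 7.5 cm, Ī = 225 cm⁴.
Top flange (beyond web): 8.2 × 1.2, A = 9.84 cm², y = 14.4 cm, Ī = 1.1808 cm⁴.
Bottom flange (beyond web): 8.2 × 1.2, A = 9.84 cm², y = 0.6 cm, Ī = 1.1808 cm⁴.
By symmetry the centroid is at mid-height, ȳ = 7.5 cm.
Transfer each piece to the horizontal axis through the centroid using Ī + A·d² with d = y − 7.5:
  web: d = 0 cm → contributes +225 cm⁴
  top flange (beyond web): d = 6.9 cm → contributes +469.663 cm⁴
  bottom flange (beyond web): d = -6.9 cm → contributes +469.663 cm⁴
Total I = 1164.33 cm⁴.

Ix ≈ 1164 cm⁴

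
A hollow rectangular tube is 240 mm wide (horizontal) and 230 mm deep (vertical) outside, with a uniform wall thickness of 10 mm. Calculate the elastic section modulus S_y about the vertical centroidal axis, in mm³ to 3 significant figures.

Break the section into simple shapes (no overlaps), measuring from the bottom-left corner of the bounding box.
Outer rectangle: 240 × 230, A = 55 200 mm², x = 120 mm, Ī = 264 960 000 mm⁴.
Inner void (subtracted): 220 × 210, A = 46 200 mm², x = 120 mm, Ī = 186 340 000 mm⁴.
By symmetry the centroid is at mid-width, x̄ = 120 mm.
All pieces are centred on the vertical centroidal axis, so I = ΣĪ (holes subtracted) = 78 620 000 mm⁴.
Extreme fibre distance c = 120 mm; S = I/c = 655 167 mm³.

S_y ≈ 6.55 × 10⁵ mm³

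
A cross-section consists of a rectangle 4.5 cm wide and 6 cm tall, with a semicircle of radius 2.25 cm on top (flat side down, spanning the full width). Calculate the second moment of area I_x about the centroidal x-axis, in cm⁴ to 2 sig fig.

I_x ≈ 180 cm⁴

Treat the section as a set of non-overlapping primitives; coordinates are from the bounding-box lower-left.
Rectangular body: 4.5 × 6, A = 27 cm², y = 3 cm, Ī = 81 cm⁴.
Semicircular cap: semicircle r = 2.25, A = 7.952 cm², y = 6.955 cm, Ī = 2.813 cm⁴.
Centroid: ȳ = ΣA·y / ΣA = 3.9 cm.
Transfer each piece to the centroidal x-axis using Ī + A·d² with d = y − 3.9:
  rectangular body: d = -0.8998 cm → contributes +102.9 cm⁴
  semicircular cap: d = 3.055 cm → contributes +77.04 cm⁴
Total I = 179.9 cm⁴.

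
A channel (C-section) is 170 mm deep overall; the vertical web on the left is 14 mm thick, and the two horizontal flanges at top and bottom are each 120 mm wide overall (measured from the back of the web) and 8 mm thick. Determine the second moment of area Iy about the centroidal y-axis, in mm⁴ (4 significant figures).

Iy ≈ 5.192 × 10⁶ mm⁴

Break the section into simple shapes (no overlaps), measuring from the bottom-left corner of the bounding box.
Web: 14 × 170, A = 2 380 mm², x = 7 mm, Ī = 38873.3 mm⁴.
Top flange (beyond web): 106 × 8, A = 848 mm², x = 67 mm, Ī = 794 011 mm⁴.
Bottom flange (beyond web): 106 × 8, A = 848 mm², x = 67 mm, Ī = 794 011 mm⁴.
Centroid: x̄ = ΣA·x / ΣA = 31.9657 mm.
Transfer each piece to the centroidal y-axis using Ī + A·d² with d = x − 31.9657:
  web: d = -24.9657 mm → contributes +1 522 289 mm⁴
  top flange (beyond web): d = 35.0343 mm → contributes +1 834 851 mm⁴
  bottom flange (beyond web): d = 35.0343 mm → contributes +1 834 851 mm⁴
Total I = 5 191 990 mm⁴.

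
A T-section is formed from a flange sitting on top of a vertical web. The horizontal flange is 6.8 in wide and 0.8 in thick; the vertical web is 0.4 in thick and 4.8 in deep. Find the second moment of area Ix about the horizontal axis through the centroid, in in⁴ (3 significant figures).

Break the section into simple shapes (no overlaps), measuring from the bottom-left corner of the bounding box.
Flange: 6.8 × 0.8, A = 5.44 in², y = 5.2 in, Ī = 0.29013 in⁴.
Web: 0.4 × 4.8, A = 1.92 in², y = 2.4 in, Ī = 3.6864 in⁴.
Centroid: ȳ = ΣA·y / ΣA = 4.4696 in.
Transfer each piece to the horizontal axis through the centroid using Ī + A·d² with d = y − 4.4696:
  flange: d = 0.73043 in → contributes +3.1926 in⁴
  web: d = -2.0696 in → contributes +11.91 in⁴
Total I = 15.103 in⁴.

Ix ≈ 15.1 in⁴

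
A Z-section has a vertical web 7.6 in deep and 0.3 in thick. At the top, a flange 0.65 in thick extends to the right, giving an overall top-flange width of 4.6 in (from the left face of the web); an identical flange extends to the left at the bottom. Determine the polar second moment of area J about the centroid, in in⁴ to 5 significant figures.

Treat the section as a set of non-overlapping primitives; coordinates are from the bounding-box lower-left.
Web: 0.3 × 7.6, A = 2.28 in², y = 3.8 in, Ī = 10.9744 in⁴.
Top flange (beyond web): 4.3 × 0.65, A = 2.795 in², y = 7.275 in, Ī = 0.09840729 in⁴.
Bottom flange (beyond web): 4.3 × 0.65, A = 2.795 in², y = 0.325 in, Ī = 0.09840729 in⁴.
Centroid: ȳ = ΣA·y / ΣA = 3.8 in.
Transfer each piece to the centroidal x-axis using Ī + A·d² with d = y − 3.8:
  web: d = 0 in → contributes +10.9744 in⁴
  top flange (beyond web): d = 3.475 in → contributes +33.84978 in⁴
  bottom flange (beyond web): d = -3.475 in → contributes +33.84978 in⁴
Total I = 78.67396 in⁴.
For the y-axis: x̄ = 4.45 in.
Repeating about the centroidal y-axis gives I_y = 38.20146 in⁴.
Polar second moment: J = I_x + I_y = 116.8754 in⁴.

J ≈ 116.88 in⁴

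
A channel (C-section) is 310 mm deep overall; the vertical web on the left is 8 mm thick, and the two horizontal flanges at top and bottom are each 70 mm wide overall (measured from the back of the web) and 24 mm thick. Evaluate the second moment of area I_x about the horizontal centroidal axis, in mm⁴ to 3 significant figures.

Split into non-overlapping primitives; take the origin at the lower-left of the bounding box.
Web: 8 × 310, A = 2 480 mm², y = 155 mm, Ī = 19 860 667 mm⁴.
Top flange (beyond web): 62 × 24, A = 1 488 mm², y = 298 mm, Ī = 71 424 mm⁴.
Bottom flange (beyond web): 62 × 24, A = 1 488 mm², y = 12 mm, Ī = 71 424 mm⁴.
By symmetry the centroid is at mid-height, ȳ = 155 mm.
Transfer each piece to the horizontal centroidal axis using Ī + A·d² with d = y − 155:
  web: d = 0 mm → contributes +19 860 667 mm⁴
  top flange (beyond web): d = 143 mm → contributes +30 499 536 mm⁴
  bottom flange (beyond web): d = -143 mm → contributes +30 499 536 mm⁴
Total I = 80 859 739 mm⁴.

I_x ≈ 8.09 × 10⁷ mm⁴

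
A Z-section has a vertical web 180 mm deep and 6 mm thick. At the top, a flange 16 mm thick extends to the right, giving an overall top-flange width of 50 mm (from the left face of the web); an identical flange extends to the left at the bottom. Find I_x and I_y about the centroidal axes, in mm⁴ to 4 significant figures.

I_x ≈ 1.241 × 10⁷ mm⁴, I_y ≈ 1.110 × 10⁶ mm⁴

Break the section into simple shapes (no overlaps), measuring from the bottom-left corner of the bounding box.
Web: 6 × 180, A = 1 080 mm², y = 90 mm, Ī = 2 916 000 mm⁴.
Top flange (beyond web): 44 × 16, A = 704 mm², y = 172 mm, Ī = 15018.7 mm⁴.
Bottom flange (beyond web): 44 × 16, A = 704 mm², y = 8 mm, Ī = 15018.7 mm⁴.
Centroid: ȳ = ΣA·y / ΣA = 90 mm.
Transfer each piece to the centroidal x-axis using Ī + A·d² with d = y − 90:
  web: d = 0 mm → contributes +2 916 000 mm⁴
  top flange (beyond web): d = 82 mm → contributes +4 748 715 mm⁴
  bottom flange (beyond web): d = -82 mm → contributes +4 748 715 mm⁴
Total I = 12 413 429 mm⁴.
For the y-axis: x̄ = 47 mm.
Repeating about the centroidal y-axis gives I_y = 1 110 397 mm⁴.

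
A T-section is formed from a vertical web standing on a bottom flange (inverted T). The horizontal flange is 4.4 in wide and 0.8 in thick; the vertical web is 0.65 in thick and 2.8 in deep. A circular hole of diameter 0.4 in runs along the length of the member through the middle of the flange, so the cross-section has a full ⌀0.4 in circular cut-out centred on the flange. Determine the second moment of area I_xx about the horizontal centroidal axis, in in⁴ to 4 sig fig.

Split into non-overlapping primitives; take the origin at the lower-left of the bounding box.
Flange: 4.4 × 0.8, A = 3.52 in², y = 0.4 in, Ī = 0.187733 in⁴.
Web: 0.65 × 2.8, A = 1.82 in², y = 2.2 in, Ī = 1.18907 in⁴.
Hole (subtracted): ⌀0.4, A = 0.125664 in², y = 0.4 in, Ī = 0.00125664 in⁴.
Centroid: ȳ = ΣA·y / ΣA = 1.02827 in.
Transfer each piece to the horizontal centroidal axis using Ī + A·d² with d = y − 1.02827:
  flange: d = -0.628268 in → contributes +1.57715 in⁴
  web: d = 1.17173 in → contributes +3.68785 in⁴
  hole: d = -0.628268 in → contributes −0.0508587 in⁴
Total I = 5.21414 in⁴.

I_xx ≈ 5.214 in⁴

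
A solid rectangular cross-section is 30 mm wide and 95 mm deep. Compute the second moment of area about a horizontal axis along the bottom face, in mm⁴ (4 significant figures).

I_base ≈ 8.574 × 10⁶ mm⁴

The section: 30 × 95, A = 2 850 mm², y = 47.5 mm, Ī = 2 143 438 mm⁴.
Transfer it to the bottom edge using Ī + A·d² with d = y − 0:
  the section: d = 47.5 mm → contributes +8 573 750 mm⁴
Total I = 8 573 750 mm⁴.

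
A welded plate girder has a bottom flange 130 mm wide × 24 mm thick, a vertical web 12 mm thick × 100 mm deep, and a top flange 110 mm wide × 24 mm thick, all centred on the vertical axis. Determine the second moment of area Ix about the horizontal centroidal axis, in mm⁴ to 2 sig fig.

Treat the section as a set of non-overlapping primitives; coordinates are from the bounding-box lower-left.
Bottom plate: 130 × 24, A = 3 120 mm², y = 12 mm, Ī = 149 760 mm⁴.
Web plate: 12 × 100, A = 1 200 mm², y = 74 mm, Ī = 1 000 000 mm⁴.
Top plate: 110 × 24, A = 2 640 mm², y = 136 mm, Ī = 126 720 mm⁴.
Centroid: ȳ = ΣA·y / ΣA = 69.72 mm.
Transfer each piece to the horizontal centroidal axis using Ī + A·d² with d = y − 69.72:
  bottom plate: d = -57.72 mm → contributes +10 545 837 mm⁴
  web plate: d = 4.276 mm → contributes +1 021 940 mm⁴
  top plate: d = 66.28 mm → contributes +11 722 893 mm⁴
Total I = 23 290 670 mm⁴.

Ix ≈ 2.3 × 10⁷ mm⁴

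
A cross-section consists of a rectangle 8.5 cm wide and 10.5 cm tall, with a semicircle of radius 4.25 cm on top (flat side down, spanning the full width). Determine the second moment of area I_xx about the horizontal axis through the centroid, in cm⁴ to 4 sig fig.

I_xx ≈ 1927 cm⁴

Break the section into simple shapes (no overlaps), measuring from the bottom-left corner of the bounding box.
Rectangular body: 8.5 × 10.5, A = 89.25 cm², y = 5.25 cm, Ī = 819.984 cm⁴.
Semicircular cap: semicircle r = 4.25, A = 28.3725 cm², y = 12.3038 cm, Ī = 35.8086 cm⁴.
Centroid: ȳ = ΣA·y / ΣA = 6.95148 cm.
Transfer each piece to the horizontal axis through the centroid using Ī + A·d² with d = y − 6.95148:
  rectangular body: d = -1.70148 cm → contributes +1078.37 cm⁴
  semicircular cap: d = 5.35227 cm → contributes +848.591 cm⁴
Total I = 1926.96 cm⁴.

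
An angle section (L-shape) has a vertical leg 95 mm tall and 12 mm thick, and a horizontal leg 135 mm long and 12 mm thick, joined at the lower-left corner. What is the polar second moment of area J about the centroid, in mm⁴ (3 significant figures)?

Decompose the section into non-overlapping parts with the origin at the bottom-left of its bounding rectangle.
Vertical leg: 12 × 95, A = 1 140 mm², y = 47.5 mm, Ī = 857 375 mm⁴.
Horizontal leg (remainder): 123 × 12, A = 1 476 mm², y = 6 mm, Ī = 17 712 mm⁴.
Centroid: ȳ = ΣA·y / ΣA = 24.085 mm.
Transfer each piece to the centroidal x-axis using Ī + A·d² with d = y − 24.085:
  vertical leg: d = 23.415 mm → contributes +1 482 401 mm⁴
  horizontal leg (remainder): d = -18.085 mm → contributes +500 456 mm⁴
Total I = 1 982 857 mm⁴.
For the y-axis: x̄ = 44.085 mm.
Repeating about the centroidal y-axis gives I_y = 4 805 177 mm⁴.
Polar second moment: J = I_x + I_y = 6 788 034 mm⁴.

J ≈ 6.79 × 10⁶ mm⁴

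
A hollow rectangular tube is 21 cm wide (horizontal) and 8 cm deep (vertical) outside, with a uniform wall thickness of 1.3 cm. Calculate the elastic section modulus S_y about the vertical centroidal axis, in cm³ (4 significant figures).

S_y ≈ 321.0 cm³

Decompose the section into non-overlapping parts with the origin at the bottom-left of its bounding rectangle.
Outer rectangle: 21 × 8, A = 168 cm², x = 10.5 cm, Ī = 6 174 cm⁴.
Inner void (subtracted): 18.4 × 5.4, A = 99.36 cm², x = 10.5 cm, Ī = 2803.28 cm⁴.
By symmetry the centroid is at mid-width, x̄ = 10.5 cm.
All pieces are centred on the vertical centroidal axis, so I = ΣĪ (holes subtracted) = 3370.72 cm⁴.
Extreme fibre distance c = 10.5 cm; S = I/c = 321.021 cm³.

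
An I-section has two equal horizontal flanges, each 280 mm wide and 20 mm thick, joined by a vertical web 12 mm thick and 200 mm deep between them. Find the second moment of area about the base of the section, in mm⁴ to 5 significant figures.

I_base ≈ 3.3973 × 10⁸ mm⁴

Decompose the section into non-overlapping parts with the origin at the bottom-left of its bounding rectangle.
Bottom flange: 280 × 20, A = 5 600 mm², y = 10 mm, Ī = 186666.7 mm⁴.
Web: 12 × 200, A = 2 400 mm², y = 120 mm, Ī = 8 000 000 mm⁴.
Top flange: 280 × 20, A = 5 600 mm², y = 230 mm, Ī = 186666.7 mm⁴.
Transfer each piece to a horizontal axis along the bottom face using Ī + A·d² with d = y − 0:
  bottom flange: d = 10 mm → contributes +746666.7 mm⁴
  web: d = 120 mm → contributes +42 560 000 mm⁴
  top flange: d = 230 mm → contributes +296 426 667 mm⁴
Total I = 339 733 333 mm⁴.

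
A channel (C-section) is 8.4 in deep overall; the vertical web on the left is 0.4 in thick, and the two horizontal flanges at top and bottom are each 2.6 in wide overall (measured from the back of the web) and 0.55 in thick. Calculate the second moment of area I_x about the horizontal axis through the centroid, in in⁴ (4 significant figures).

I_x ≈ 57.10 in⁴

Break the section into simple shapes (no overlaps), measuring from the bottom-left corner of the bounding box.
Web: 0.4 × 8.4, A = 3.36 in², y = 4.2 in, Ī = 19.7568 in⁴.
Top flange (beyond web): 2.2 × 0.55, A = 1.21 in², y = 8.125 in, Ī = 0.0305021 in⁴.
Bottom flange (beyond web): 2.2 × 0.55, A = 1.21 in², y = 0.275 in, Ī = 0.0305021 in⁴.
By symmetry the centroid is at mid-height, ȳ = 4.2 in.
Transfer each piece to the horizontal axis through the centroid using Ī + A·d² with d = y − 4.2:
  web: d = 0 in → contributes +19.7568 in⁴
  top flange (beyond web): d = 3.925 in → contributes +18.6713 in⁴
  bottom flange (beyond web): d = -3.925 in → contributes +18.6713 in⁴
Total I = 57.0994 in⁴.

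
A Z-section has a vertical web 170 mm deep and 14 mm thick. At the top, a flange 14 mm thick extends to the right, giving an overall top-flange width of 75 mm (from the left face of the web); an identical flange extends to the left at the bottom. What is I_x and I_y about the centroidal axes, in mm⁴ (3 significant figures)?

Split into non-overlapping primitives; take the origin at the lower-left of the bounding box.
Web: 14 × 170, A = 2 380 mm², y = 85 mm, Ī = 5 731 833 mm⁴.
Top flange (beyond web): 61 × 14, A = 854 mm², y = 163 mm, Ī = 13 949 mm⁴.
Bottom flange (beyond web): 61 × 14, A = 854 mm², y = 7 mm, Ī = 13 949 mm⁴.
Centroid: ȳ = ΣA·y / ΣA = 85 mm.
Transfer each piece to the centroidal x-axis using Ī + A·d² with d = y − 85:
  web: d = 0 mm → contributes +5 731 833 mm⁴
  top flange (beyond web): d = 78 mm → contributes +5 209 685 mm⁴
  bottom flange (beyond web): d = -78 mm → contributes +5 209 685 mm⁴
Total I = 16 151 203 mm⁴.
For the y-axis: x̄ = 68 mm.
Repeating about the centroidal y-axis gives I_y = 2 970 371 mm⁴.

I_x ≈ 1.62 × 10⁷ mm⁴, I_y ≈ 2.97 × 10⁶ mm⁴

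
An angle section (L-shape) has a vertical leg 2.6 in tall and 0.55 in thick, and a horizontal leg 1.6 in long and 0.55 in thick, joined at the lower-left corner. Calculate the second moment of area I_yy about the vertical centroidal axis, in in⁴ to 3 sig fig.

I_yy ≈ 0.352 in⁴

Treat the section as a set of non-overlapping primitives; coordinates are from the bounding-box lower-left.
Vertical leg: 0.55 × 2.6, A = 1.43 in², x = 0.275 in, Ī = 0.036048 in⁴.
Horizontal leg (remainder): 1.05 × 0.55, A = 0.5775 in², x = 1.075 in, Ī = 0.053058 in⁴.
Centroid: x̄ = ΣA·x / ΣA = 0.50514 in.
Transfer each piece to the vertical centroidal axis using Ī + A·d² with d = x − 0.50514:
  vertical leg: d = -0.23014 in → contributes +0.11179 in⁴
  horizontal leg (remainder): d = 0.56986 in → contributes +0.2406 in⁴
Total I = 0.35238 in⁴.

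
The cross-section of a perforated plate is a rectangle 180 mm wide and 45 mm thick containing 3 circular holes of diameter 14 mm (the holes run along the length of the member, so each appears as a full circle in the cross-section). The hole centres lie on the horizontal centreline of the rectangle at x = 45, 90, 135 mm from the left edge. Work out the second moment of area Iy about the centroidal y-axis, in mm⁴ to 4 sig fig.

Treat the section as a set of non-overlapping primitives; coordinates are from the bounding-box lower-left.
Plate: 180 × 45, A = 8 100 mm², x = 90 mm, Ī = 21 870 000 mm⁴.
Hole 1 (subtracted): ⌀14, A = 153.938 mm², x = 45 mm, Ī = 1885.74 mm⁴.
Hole 2 (subtracted): ⌀14, A = 153.938 mm², x = 90 mm, Ī = 1885.74 mm⁴.
Hole 3 (subtracted): ⌀14, A = 153.938 mm², x = 135 mm, Ī = 1885.74 mm⁴.
By symmetry the centroid is at mid-width, x̄ = 90 mm.
Transfer each piece to the centroidal y-axis using Ī + A·d² with d = x − 90:
  plate: d = 0 mm → contributes +21 870 000 mm⁴
  hole 1: d = -45 mm → contributes −313 610 mm⁴
  hole 2: d = 0 mm → contributes −1885.74 mm⁴
  hole 3: d = 45 mm → contributes −313 610 mm⁴
Total I = 21 240 894 mm⁴.

Iy ≈ 2.124 × 10⁷ mm⁴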